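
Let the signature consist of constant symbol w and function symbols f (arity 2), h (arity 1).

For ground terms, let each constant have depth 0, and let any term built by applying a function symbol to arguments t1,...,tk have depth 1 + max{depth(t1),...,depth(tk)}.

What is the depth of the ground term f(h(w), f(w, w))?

2

depth(h(w)) = 1 + depth(w) = 1 + 0 = 1
depth(f(w, w)) = 1 + max(0, 0) = 1
depth(f(h(w), f(w, w))) = 1 + max(1, 1) = 2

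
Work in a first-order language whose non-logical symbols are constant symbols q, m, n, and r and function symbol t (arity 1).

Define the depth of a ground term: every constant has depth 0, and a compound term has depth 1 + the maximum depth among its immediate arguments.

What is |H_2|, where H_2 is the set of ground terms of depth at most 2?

Write N_k for the number of ground terms of depth ≤ k. A term of depth ≤ k is either a constant or a function symbol applied to arguments of depth ≤ k−1, so N_k = 4 + N_{k-1}.
N_0 = 4
N_1 = 4 + 4 = 8
N_2 = 4 + 8 = 12

12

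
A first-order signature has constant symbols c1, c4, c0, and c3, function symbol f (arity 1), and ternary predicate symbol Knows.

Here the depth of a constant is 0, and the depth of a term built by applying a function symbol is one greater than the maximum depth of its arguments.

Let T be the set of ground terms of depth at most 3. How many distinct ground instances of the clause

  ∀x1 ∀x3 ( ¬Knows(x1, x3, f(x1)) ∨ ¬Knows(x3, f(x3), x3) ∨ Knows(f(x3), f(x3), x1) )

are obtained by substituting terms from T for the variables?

256

Ground terms of depth ≤ 3:
  Write N_k for the number of ground terms of depth ≤ k. A term of depth ≤ k is either a constant or a function symbol applied to arguments of depth ≤ k−1, so N_k = 4 + N_{k-1}.
  N_0 = 4
  N_1 = 4 + 4 = 8
  N_2 = 4 + 8 = 12
  N_3 = 4 + 12 = 16
So there are 16 ground terms available for substitution.
There are 2 variables to instantiate (x1, x3), each occurring in at least one literal, so different choices give different ground instances.
Number of ground instances = 16^2 = 256.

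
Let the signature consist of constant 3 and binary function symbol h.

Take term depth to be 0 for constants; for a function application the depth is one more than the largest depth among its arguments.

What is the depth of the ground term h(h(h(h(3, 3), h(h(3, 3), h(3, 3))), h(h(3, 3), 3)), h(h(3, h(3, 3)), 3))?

5

depth(h(3, 3)) = 1 + max(0, 0) = 1
depth(h(h(3, 3), h(3, 3))) = 1 + max(1, 1) = 2
depth(h(h(3, 3), h(h(3, 3), h(3, 3)))) = 1 + max(1, 2) = 3
depth(h(h(3, 3), 3)) = 1 + max(1, 0) = 2
depth(h(h(h(3, 3), h(h(3, 3), h(3, 3))), h(h(3, 3), 3))) = 1 + max(3, 2) = 4
depth(h(3, h(3, 3))) = 1 + max(0, 1) = 2
depth(h(h(3, h(3, 3)), 3)) = 1 + max(2, 0) = 3
depth(h(h(h(h(3, 3), h(h(3, 3), h(3, 3))), h(h(3, 3), 3)), h(h(3, h(3, 3)), 3))) = 1 + max(4, 3) = 5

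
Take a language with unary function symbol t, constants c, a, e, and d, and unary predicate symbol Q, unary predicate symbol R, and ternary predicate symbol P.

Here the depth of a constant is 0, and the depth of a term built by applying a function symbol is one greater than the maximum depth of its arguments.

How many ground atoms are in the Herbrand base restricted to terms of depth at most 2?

First count ground terms of depth ≤ 2.
Write N_k for the number of ground terms of depth ≤ k. A term of depth ≤ k is either a constant or a function symbol applied to arguments of depth ≤ k−1, so N_k = 4 + N_{k-1}.
N_0 = 4
N_1 = 4 + 4 = 8
N_2 = 4 + 8 = 12
So |H| = 12.
For each predicate symbol, the number of ground atoms is |H| raised to its arity; summing:
  Q: 12;  R: 12;  P: 12^3 = 1728
Total ground atoms: 12 + 12 + 1728 = 1752.

1752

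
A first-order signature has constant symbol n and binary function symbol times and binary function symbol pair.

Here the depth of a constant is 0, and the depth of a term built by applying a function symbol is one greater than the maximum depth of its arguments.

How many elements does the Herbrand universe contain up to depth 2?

Let N_k count ground terms of depth at most k. Each non-constant term of depth ≤ k is some function symbol applied to depth-≤(k−1) arguments, giving N_k = 1 + N_{k-1}^2 + N_{k-1}^2.
N_0 = 1
N_1 = 1 + 1^2 + 1^2 = 3
N_2 = 1 + 3^2 + 3^2 = 19

19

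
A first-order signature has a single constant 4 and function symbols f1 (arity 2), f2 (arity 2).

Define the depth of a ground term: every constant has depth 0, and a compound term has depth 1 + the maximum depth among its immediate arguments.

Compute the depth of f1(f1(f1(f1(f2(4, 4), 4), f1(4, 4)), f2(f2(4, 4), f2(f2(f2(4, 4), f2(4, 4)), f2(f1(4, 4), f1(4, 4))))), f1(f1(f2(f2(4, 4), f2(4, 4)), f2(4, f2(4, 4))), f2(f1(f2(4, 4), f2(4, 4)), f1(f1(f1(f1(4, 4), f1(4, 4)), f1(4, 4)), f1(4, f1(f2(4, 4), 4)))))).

7

depth(f2(4, 4)) = 1 + max(0, 0) = 1
depth(f1(f2(4, 4), 4)) = 1 + max(1, 0) = 2
depth(f1(4, 4)) = 1 + max(0, 0) = 1
depth(f1(f1(f2(4, 4), 4), f1(4, 4))) = 1 + max(2, 1) = 3
depth(f2(f2(4, 4), f2(4, 4))) = 1 + max(1, 1) = 2
depth(f2(f1(4, 4), f1(4, 4))) = 1 + max(1, 1) = 2
depth(f2(f2(f2(4, 4), f2(4, 4)), f2(f1(4, 4), f1(4, 4)))) = 1 + max(2, 2) = 3
depth(f2(f2(4, 4), f2(f2(f2(4, 4), f2(4, 4)), f2(f1(4, 4), f1(4, 4))))) = 1 + max(1, 3) = 4
depth(f1(f1(f1(f2(4, 4), 4), f1(4, 4)), f2(f2(4, 4), f2(f2(f2(4, 4), f2(4, 4)), f2(f1(4, 4), f1(4, 4)))))) = 1 + max(3, 4) = 5
depth(f2(4, f2(4, 4))) = 1 + max(0, 1) = 2
depth(f1(f2(f2(4, 4), f2(4, 4)), f2(4, f2(4, 4)))) = 1 + max(2, 2) = 3
depth(f1(f2(4, 4), f2(4, 4))) = 1 + max(1, 1) = 2
depth(f1(f1(4, 4), f1(4, 4))) = 1 + max(1, 1) = 2
depth(f1(f1(f1(4, 4), f1(4, 4)), f1(4, 4))) = 1 + max(2, 1) = 3
depth(f1(4, f1(f2(4, 4), 4))) = 1 + max(0, 2) = 3
depth(f1(f1(f1(f1(4, 4), f1(4, 4)), f1(4, 4)), f1(4, f1(f2(4, 4), 4)))) = 1 + max(3, 3) = 4
depth(f2(f1(f2(4, 4), f2(4, 4)), f1(f1(f1(f1(4, 4), f1(4, 4)), f1(4, 4)), f1(4, f1(f2(4, 4), 4))))) = 1 + max(2, 4) = 5
depth(f1(f1(f2(f2(4, 4), f2(4, 4)), f2(4, f2(4, 4))), f2(f1(f2(4, 4), f2(4, 4)), f1(f1(f1(f1(4, 4), f1(4, 4)), f1(4, 4)), f1(4, f1(f2(4, 4), 4)))))) = 1 + max(3, 5) = 6
depth(f1(f1(f1(f1(f2(4, 4), 4), f1(4, 4)), f2(f2(4, 4), f2(f2(f2(4, 4), f2(4, 4)), f2(f1(4, 4), f1(4, 4))))), f1(f1(f2(f2(4, 4), f2(4, 4)), f2(4, f2(4, 4))), f2(f1(f2(4, 4), f2(4, 4)), f1(f1(f1(f1(4, 4), f1(4, 4)), f1(4, 4)), f1(4, f1(f2(4, 4), 4))))))) = 1 + max(5, 6) = 7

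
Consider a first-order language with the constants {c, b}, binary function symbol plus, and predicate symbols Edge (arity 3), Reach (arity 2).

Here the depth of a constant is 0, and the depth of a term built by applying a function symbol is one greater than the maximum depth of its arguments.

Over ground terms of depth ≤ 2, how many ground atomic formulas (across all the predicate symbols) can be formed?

First count ground terms of depth ≤ 2.
Count level by level. With function symbols plus/2, the terms of depth ≤ k are the 2 constants together with each function applied to depth-≤(k−1) tuples, so N_k = 2 + N_{k-1}^2.
N_0 = 2
N_1 = 2 + 2^2 = 6
N_2 = 2 + 6^2 = 38
So |H| = 38.
Ground atoms are formed by filling each argument slot of a predicate with a term from H, so an r-ary predicate gives |H|^r atoms:
  Edge: 38^3 = 54872;  Reach: 38^2 = 1444
Total ground atoms: 54872 + 1444 = 56316.

56316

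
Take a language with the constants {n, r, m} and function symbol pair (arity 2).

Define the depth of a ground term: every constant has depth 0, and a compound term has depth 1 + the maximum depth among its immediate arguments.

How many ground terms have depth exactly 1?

Write N_k for the number of ground terms of depth ≤ k. A term of depth ≤ k is either a constant or a function symbol applied to arguments of depth ≤ k−1, so N_k = 3 + N_{k-1}^2.
N_0 = 3
N_1 = 3 + 3^2 = 12
Terms of depth exactly 1: N_1 − N_0 = 12 − 3 = 9.

9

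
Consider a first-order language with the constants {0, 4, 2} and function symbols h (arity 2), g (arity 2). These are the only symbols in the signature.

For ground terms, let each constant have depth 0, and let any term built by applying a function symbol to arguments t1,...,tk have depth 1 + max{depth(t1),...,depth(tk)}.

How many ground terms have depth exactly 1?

Count level by level. With function symbols h/2, g/2, the terms of depth ≤ k are the 3 constants together with each function applied to depth-≤(k−1) tuples, so N_k = 3 + N_{k-1}^2 + N_{k-1}^2.
N_0 = 3
N_1 = 3 + 3^2 + 3^2 = 21
Terms of depth exactly 1: N_1 − N_0 = 21 − 3 = 18.

18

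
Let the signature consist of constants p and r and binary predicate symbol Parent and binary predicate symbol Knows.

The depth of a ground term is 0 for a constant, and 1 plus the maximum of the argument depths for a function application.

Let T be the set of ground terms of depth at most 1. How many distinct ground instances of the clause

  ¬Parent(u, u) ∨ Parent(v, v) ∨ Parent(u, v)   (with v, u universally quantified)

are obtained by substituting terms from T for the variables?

Ground terms of depth ≤ 1:
  With no function symbols every ground term is a constant, so there are exactly 2 ground terms at every depth bound.
  N_0 = 2
  N_1 = 2
So there are 2 ground terms available for substitution.
The body mentions every one of the 2 quantified variables; since ground terms form a free algebra, no two substitutions collapse to the same formula.
Number of ground instances = 2^2 = 4.

4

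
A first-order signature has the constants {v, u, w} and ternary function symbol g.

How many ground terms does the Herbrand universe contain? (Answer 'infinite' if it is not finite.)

The signature has at least one function symbol (g, arity 3) and at least one constant (v).
Iterating g gives infinitely many distinct ground terms: v, g(v, v, v), g(g(v, v, v), g(v, v, v), g(v, v, v)), ...
So the Herbrand universe is infinite.

infinite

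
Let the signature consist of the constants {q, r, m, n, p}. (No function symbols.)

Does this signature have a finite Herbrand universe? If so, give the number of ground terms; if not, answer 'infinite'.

5

There are no function symbols, so every ground term is one of the 5 constants.
The Herbrand universe is {q, r, m, n, p}, which is finite with 5 elements.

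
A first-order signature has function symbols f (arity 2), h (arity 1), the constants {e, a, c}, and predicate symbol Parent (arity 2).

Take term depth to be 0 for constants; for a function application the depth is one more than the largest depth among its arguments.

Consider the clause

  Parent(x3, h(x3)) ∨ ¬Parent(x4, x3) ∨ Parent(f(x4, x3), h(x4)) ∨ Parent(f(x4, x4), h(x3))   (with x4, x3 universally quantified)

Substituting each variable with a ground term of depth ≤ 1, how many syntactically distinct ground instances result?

225

Ground terms of depth ≤ 1:
  Let N_k = |{terms of depth ≤ k}|. Then N_0 = 3 and N_k = 3 + N_{k-1}^2 + N_{k-1} for k ≥ 1 (one summand per function symbol, arity giving the exponent).
  N_0 = 3
  N_1 = 3 + 3^2 + 3 = 15
So there are 15 ground terms available for substitution.
The body mentions every one of the 2 quantified variables; since ground terms form a free algebra, no two substitutions collapse to the same formula.
Number of ground instances = 15^2 = 225.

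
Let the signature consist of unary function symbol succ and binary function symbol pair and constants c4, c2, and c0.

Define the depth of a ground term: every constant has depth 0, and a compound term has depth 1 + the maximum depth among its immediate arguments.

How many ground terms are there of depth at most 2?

243

Write N_k for the number of ground terms of depth ≤ k. A term of depth ≤ k is either a constant or a function symbol applied to arguments of depth ≤ k−1, so N_k = 3 + N_{k-1} + N_{k-1}^2.
N_0 = 3
N_1 = 3 + 3 + 3^2 = 15
N_2 = 3 + 15 + 15^2 = 243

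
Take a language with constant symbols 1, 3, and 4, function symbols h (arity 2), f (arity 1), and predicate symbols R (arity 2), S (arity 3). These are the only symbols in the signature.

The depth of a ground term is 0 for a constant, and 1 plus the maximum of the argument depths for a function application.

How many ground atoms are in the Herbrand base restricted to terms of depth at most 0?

First count ground terms of depth ≤ 0.
If N_k denotes the number of depth-≤k ground terms, the 3 constants give N_0 = 3, and each function symbol of arity r contributes N_{k-1}^r new terms at level k: N_k = 3 + N_{k-1}^2 + N_{k-1}.
N_0 = 3
Explicitly: 1, 3, 4.
So |H| = 3.
For each predicate symbol, the number of ground atoms is |H| raised to its arity; summing:
  R: 3^2 = 9;  S: 3^3 = 27
Total ground atoms: 9 + 27 = 36.

36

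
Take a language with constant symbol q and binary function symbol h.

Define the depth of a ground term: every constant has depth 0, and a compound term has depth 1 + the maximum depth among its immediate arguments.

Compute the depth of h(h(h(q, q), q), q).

3

depth(h(q, q)) = 1 + max(0, 0) = 1
depth(h(h(q, q), q)) = 1 + max(1, 0) = 2
depth(h(h(h(q, q), q), q)) = 1 + max(2, 0) = 3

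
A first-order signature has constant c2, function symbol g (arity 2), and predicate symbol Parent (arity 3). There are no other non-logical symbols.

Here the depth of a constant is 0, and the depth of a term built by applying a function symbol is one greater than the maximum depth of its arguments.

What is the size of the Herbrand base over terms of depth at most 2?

125

First count ground terms of depth ≤ 2.
Write N_k for the number of ground terms of depth ≤ k. A term of depth ≤ k is either a constant or a function symbol applied to arguments of depth ≤ k−1, so N_k = 1 + N_{k-1}^2.
N_0 = 1
N_1 = 1 + 1^2 = 2
N_2 = 1 + 2^2 = 5
Explicitly: c2, g(c2, c2), g(c2, g(c2, c2)), g(g(c2, c2), c2), g(g(c2, c2), g(c2, c2)).
So |H| = 5.
Ground atoms are formed by filling each argument slot of a predicate with a term from H, so an r-ary predicate gives |H|^r atoms:
  Parent: 5^3 = 125
Total ground atoms: 125.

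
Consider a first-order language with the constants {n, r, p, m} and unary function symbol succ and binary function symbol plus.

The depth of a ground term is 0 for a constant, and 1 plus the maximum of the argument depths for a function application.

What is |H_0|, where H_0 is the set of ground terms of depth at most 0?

4

Count level by level. With function symbols succ/1, plus/2, the terms of depth ≤ k are the 4 constants together with each function applied to depth-≤(k−1) tuples, so N_k = 4 + N_{k-1} + N_{k-1}^2.
N_0 = 4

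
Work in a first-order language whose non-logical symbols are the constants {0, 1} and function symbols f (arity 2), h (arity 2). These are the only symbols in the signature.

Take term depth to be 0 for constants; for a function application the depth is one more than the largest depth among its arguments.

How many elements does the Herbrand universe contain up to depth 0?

2

Count level by level. With function symbols f/2, h/2, the terms of depth ≤ k are the 2 constants together with each function applied to depth-≤(k−1) tuples, so N_k = 2 + N_{k-1}^2 + N_{k-1}^2.
N_0 = 2
Explicitly: 0, 1.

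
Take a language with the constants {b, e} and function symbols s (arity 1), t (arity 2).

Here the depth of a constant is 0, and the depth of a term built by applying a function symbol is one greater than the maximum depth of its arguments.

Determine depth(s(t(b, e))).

2

depth(t(b, e)) = 1 + max(0, 0) = 1
depth(s(t(b, e))) = 1 + depth(t(b, e)) = 1 + 1 = 2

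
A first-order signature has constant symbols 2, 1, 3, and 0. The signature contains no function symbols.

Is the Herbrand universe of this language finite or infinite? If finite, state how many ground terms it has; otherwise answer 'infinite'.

There are no function symbols, so every ground term is one of the 4 constants.
The Herbrand universe is {2, 1, 3, 0}, which is finite with 4 elements.

4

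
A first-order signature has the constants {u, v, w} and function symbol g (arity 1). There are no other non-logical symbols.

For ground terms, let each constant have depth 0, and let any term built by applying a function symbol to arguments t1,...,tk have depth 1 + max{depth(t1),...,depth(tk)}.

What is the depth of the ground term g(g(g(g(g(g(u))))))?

6

depth(g(u)) = 1 + depth(u) = 1 + 0 = 1
depth(g(g(u))) = 1 + depth(g(u)) = 1 + 1 = 2
depth(g(g(g(u)))) = 1 + depth(g(g(u))) = 1 + 2 = 3
depth(g(g(g(g(u))))) = 1 + depth(g(g(g(u)))) = 1 + 3 = 4
depth(g(g(g(g(g(u)))))) = 1 + depth(g(g(g(g(u))))) = 1 + 4 = 5
depth(g(g(g(g(g(g(u))))))) = 1 + depth(g(g(g(g(g(u)))))) = 1 + 5 = 6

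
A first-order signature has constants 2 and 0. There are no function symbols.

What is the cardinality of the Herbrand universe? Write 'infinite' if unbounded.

There are no function symbols, so every ground term is one of the 2 constants.
The Herbrand universe is {2, 0}, which is finite with 2 elements.

2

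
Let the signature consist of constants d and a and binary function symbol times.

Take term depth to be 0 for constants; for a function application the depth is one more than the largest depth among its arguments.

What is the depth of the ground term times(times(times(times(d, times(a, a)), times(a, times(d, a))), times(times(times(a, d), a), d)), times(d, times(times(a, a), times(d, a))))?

5

depth(times(a, a)) = 1 + max(0, 0) = 1
depth(times(d, times(a, a))) = 1 + max(0, 1) = 2
depth(times(d, a)) = 1 + max(0, 0) = 1
depth(times(a, times(d, a))) = 1 + max(0, 1) = 2
depth(times(times(d, times(a, a)), times(a, times(d, a)))) = 1 + max(2, 2) = 3
depth(times(a, d)) = 1 + max(0, 0) = 1
depth(times(times(a, d), a)) = 1 + max(1, 0) = 2
depth(times(times(times(a, d), a), d)) = 1 + max(2, 0) = 3
depth(times(times(times(d, times(a, a)), times(a, times(d, a))), times(times(times(a, d), a), d))) = 1 + max(3, 3) = 4
depth(times(times(a, a), times(d, a))) = 1 + max(1, 1) = 2
depth(times(d, times(times(a, a), times(d, a)))) = 1 + max(0, 2) = 3
depth(times(times(times(times(d, times(a, a)), times(a, times(d, a))), times(times(times(a, d), a), d)), times(d, times(times(a, a), times(d, a))))) = 1 + max(4, 3) = 5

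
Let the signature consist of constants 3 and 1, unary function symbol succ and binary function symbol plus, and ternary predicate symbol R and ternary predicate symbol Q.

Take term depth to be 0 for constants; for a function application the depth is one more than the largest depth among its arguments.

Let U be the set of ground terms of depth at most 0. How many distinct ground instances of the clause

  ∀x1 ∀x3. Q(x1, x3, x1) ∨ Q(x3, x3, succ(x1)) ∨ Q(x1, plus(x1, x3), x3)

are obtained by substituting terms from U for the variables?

Ground terms of depth ≤ 0:
  Let N_k count ground terms of depth at most k. Each non-constant term of depth ≤ k is some function symbol applied to depth-≤(k−1) arguments, giving N_k = 2 + N_{k-1} + N_{k-1}^2.
  N_0 = 2
  Explicitly: 3, 1.
So there are 2 ground terms available for substitution.
There are 2 variables to instantiate (x1, x3), each occurring in at least one literal, so different choices give different ground instances.
Number of ground instances = 2^2 = 4.

4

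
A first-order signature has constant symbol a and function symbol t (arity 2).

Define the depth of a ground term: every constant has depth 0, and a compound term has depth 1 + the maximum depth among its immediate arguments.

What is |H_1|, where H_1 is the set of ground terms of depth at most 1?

Write N_k for the number of ground terms of depth ≤ k. A term of depth ≤ k is either a constant or a function symbol applied to arguments of depth ≤ k−1, so N_k = 1 + N_{k-1}^2.
N_0 = 1
N_1 = 1 + 1^2 = 2

2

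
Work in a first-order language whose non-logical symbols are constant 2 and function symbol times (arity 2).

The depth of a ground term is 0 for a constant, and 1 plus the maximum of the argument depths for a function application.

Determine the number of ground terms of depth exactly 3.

21

Let N_k count ground terms of depth at most k. Each non-constant term of depth ≤ k is some function symbol applied to depth-≤(k−1) arguments, giving N_k = 1 + N_{k-1}^2.
N_0 = 1
N_1 = 1 + 1^2 = 2
N_2 = 1 + 2^2 = 5
N_3 = 1 + 5^2 = 26
Terms of depth exactly 3: N_3 − N_2 = 26 − 5 = 21.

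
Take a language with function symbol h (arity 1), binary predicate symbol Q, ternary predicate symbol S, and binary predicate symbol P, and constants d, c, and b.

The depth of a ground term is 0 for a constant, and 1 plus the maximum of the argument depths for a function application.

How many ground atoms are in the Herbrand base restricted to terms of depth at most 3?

First count ground terms of depth ≤ 3.
Let N_k = |{terms of depth ≤ k}|. Then N_0 = 3 and N_k = 3 + N_{k-1} for k ≥ 1 (one summand per function symbol, arity giving the exponent).
N_0 = 3
N_1 = 3 + 3 = 6
N_2 = 3 + 6 = 9
N_3 = 3 + 9 = 12
So |H| = 12.
Ground atoms are formed by filling each argument slot of a predicate with a term from H, so an r-ary predicate gives |H|^r atoms:
  Q: 12^2 = 144;  S: 12^3 = 1728;  P: 12^2 = 144
Total ground atoms: 144 + 1728 + 144 = 2016.

2016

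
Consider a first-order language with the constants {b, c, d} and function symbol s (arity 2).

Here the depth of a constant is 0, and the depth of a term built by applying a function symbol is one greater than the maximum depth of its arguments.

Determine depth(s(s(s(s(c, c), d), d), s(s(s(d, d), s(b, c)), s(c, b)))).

4

depth(s(c, c)) = 1 + max(0, 0) = 1
depth(s(s(c, c), d)) = 1 + max(1, 0) = 2
depth(s(s(s(c, c), d), d)) = 1 + max(2, 0) = 3
depth(s(d, d)) = 1 + max(0, 0) = 1
depth(s(b, c)) = 1 + max(0, 0) = 1
depth(s(s(d, d), s(b, c))) = 1 + max(1, 1) = 2
depth(s(c, b)) = 1 + max(0, 0) = 1
depth(s(s(s(d, d), s(b, c)), s(c, b))) = 1 + max(2, 1) = 3
depth(s(s(s(s(c, c), d), d), s(s(s(d, d), s(b, c)), s(c, b)))) = 1 + max(3, 3) = 4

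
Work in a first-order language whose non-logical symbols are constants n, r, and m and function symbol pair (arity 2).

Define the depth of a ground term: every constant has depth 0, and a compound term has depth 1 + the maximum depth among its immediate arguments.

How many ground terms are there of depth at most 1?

Let N_k = |{terms of depth ≤ k}|. Then N_0 = 3 and N_k = 3 + N_{k-1}^2 for k ≥ 1 (one summand per function symbol, arity giving the exponent).
N_0 = 3
N_1 = 3 + 3^2 = 12
Explicitly: n, r, m, pair(n, n), pair(n, r), pair(n, m), pair(r, n), pair(r, r), pair(r, m), pair(m, n), pair(m, r), pair(m, m).

12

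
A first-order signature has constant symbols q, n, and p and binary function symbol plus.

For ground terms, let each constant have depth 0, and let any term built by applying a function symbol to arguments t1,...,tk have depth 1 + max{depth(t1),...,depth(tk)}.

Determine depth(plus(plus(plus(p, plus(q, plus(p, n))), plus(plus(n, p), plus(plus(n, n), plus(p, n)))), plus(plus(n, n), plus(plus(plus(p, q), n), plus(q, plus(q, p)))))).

5

depth(plus(p, n)) = 1 + max(0, 0) = 1
depth(plus(q, plus(p, n))) = 1 + max(0, 1) = 2
depth(plus(p, plus(q, plus(p, n)))) = 1 + max(0, 2) = 3
depth(plus(n, p)) = 1 + max(0, 0) = 1
depth(plus(n, n)) = 1 + max(0, 0) = 1
depth(plus(plus(n, n), plus(p, n))) = 1 + max(1, 1) = 2
depth(plus(plus(n, p), plus(plus(n, n), plus(p, n)))) = 1 + max(1, 2) = 3
depth(plus(plus(p, plus(q, plus(p, n))), plus(plus(n, p), plus(plus(n, n), plus(p, n))))) = 1 + max(3, 3) = 4
depth(plus(p, q)) = 1 + max(0, 0) = 1
depth(plus(plus(p, q), n)) = 1 + max(1, 0) = 2
depth(plus(q, p)) = 1 + max(0, 0) = 1
depth(plus(q, plus(q, p))) = 1 + max(0, 1) = 2
depth(plus(plus(plus(p, q), n), plus(q, plus(q, p)))) = 1 + max(2, 2) = 3
depth(plus(plus(n, n), plus(plus(plus(p, q), n), plus(q, plus(q, p))))) = 1 + max(1, 3) = 4
depth(plus(plus(plus(p, plus(q, plus(p, n))), plus(plus(n, p), plus(plus(n, n), plus(p, n)))), plus(plus(n, n), plus(plus(plus(p, q), n), plus(q, plus(q, p)))))) = 1 + max(4, 4) = 5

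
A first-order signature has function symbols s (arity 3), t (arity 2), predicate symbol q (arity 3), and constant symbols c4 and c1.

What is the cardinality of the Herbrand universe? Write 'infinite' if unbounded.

The signature has at least one function symbol (s, arity 3) and at least one constant (c4).
Iterating s gives infinitely many distinct ground terms: c4, s(c4, c4, c4), s(s(c4, c4, c4), s(c4, c4, c4), s(c4, c4, c4)), ...
So the Herbrand universe is infinite.

infinite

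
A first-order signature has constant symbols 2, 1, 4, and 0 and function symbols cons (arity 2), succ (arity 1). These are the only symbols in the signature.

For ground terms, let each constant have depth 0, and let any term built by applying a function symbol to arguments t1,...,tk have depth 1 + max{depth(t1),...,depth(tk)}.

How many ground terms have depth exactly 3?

364820

Count level by level. With function symbols cons/2, succ/1, the terms of depth ≤ k are the 4 constants together with each function applied to depth-≤(k−1) tuples, so N_k = 4 + N_{k-1}^2 + N_{k-1}.
N_0 = 4
N_1 = 4 + 4^2 + 4 = 24
N_2 = 4 + 24^2 + 24 = 604
N_3 = 4 + 604^2 + 604 = 365424
Terms of depth exactly 3: N_3 − N_2 = 365424 − 604 = 364820.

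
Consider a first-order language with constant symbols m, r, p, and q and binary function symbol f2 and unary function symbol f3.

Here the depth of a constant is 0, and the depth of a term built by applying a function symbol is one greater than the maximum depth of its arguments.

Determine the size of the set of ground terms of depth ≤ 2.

604

Write N_k for the number of ground terms of depth ≤ k. A term of depth ≤ k is either a constant or a function symbol applied to arguments of depth ≤ k−1, so N_k = 4 + N_{k-1}^2 + N_{k-1}.
N_0 = 4
N_1 = 4 + 4^2 + 4 = 24
N_2 = 4 + 24^2 + 24 = 604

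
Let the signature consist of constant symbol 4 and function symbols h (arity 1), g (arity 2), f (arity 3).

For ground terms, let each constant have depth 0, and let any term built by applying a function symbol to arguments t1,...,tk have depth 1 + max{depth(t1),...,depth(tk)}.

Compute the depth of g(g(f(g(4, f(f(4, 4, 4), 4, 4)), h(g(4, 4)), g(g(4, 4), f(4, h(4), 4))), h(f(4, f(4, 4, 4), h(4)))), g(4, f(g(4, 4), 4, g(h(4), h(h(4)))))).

6

depth(f(4, 4, 4)) = 1 + max(0, 0, 0) = 1
depth(f(f(4, 4, 4), 4, 4)) = 1 + max(1, 0, 0) = 2
depth(g(4, f(f(4, 4, 4), 4, 4))) = 1 + max(0, 2) = 3
depth(g(4, 4)) = 1 + max(0, 0) = 1
depth(h(g(4, 4))) = 1 + depth(g(4, 4)) = 1 + 1 = 2
depth(h(4)) = 1 + depth(4) = 1 + 0 = 1
depth(f(4, h(4), 4)) = 1 + max(0, 1, 0) = 2
depth(g(g(4, 4), f(4, h(4), 4))) = 1 + max(1, 2) = 3
depth(f(g(4, f(f(4, 4, 4), 4, 4)), h(g(4, 4)), g(g(4, 4), f(4, h(4), 4)))) = 1 + max(3, 2, 3) = 4
depth(f(4, f(4, 4, 4), h(4))) = 1 + max(0, 1, 1) = 2
depth(h(f(4, f(4, 4, 4), h(4)))) = 1 + depth(f(4, f(4, 4, 4), h(4))) = 1 + 2 = 3
depth(g(f(g(4, f(f(4, 4, 4), 4, 4)), h(g(4, 4)), g(g(4, 4), f(4, h(4), 4))), h(f(4, f(4, 4, 4), h(4))))) = 1 + max(4, 3) = 5
depth(h(h(4))) = 1 + depth(h(4)) = 1 + 1 = 2
depth(g(h(4), h(h(4)))) = 1 + max(1, 2) = 3
depth(f(g(4, 4), 4, g(h(4), h(h(4))))) = 1 + max(1, 0, 3) = 4
depth(g(4, f(g(4, 4), 4, g(h(4), h(h(4)))))) = 1 + max(0, 4) = 5
depth(g(g(f(g(4, f(f(4, 4, 4), 4, 4)), h(g(4, 4)), g(g(4, 4), f(4, h(4), 4))), h(f(4, f(4, 4, 4), h(4)))), g(4, f(g(4, 4), 4, g(h(4), h(h(4))))))) = 1 + max(5, 5) = 6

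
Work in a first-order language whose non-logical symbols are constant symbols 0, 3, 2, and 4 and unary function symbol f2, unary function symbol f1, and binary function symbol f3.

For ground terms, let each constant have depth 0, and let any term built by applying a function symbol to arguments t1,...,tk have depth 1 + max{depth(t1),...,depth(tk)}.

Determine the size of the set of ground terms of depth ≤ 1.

Let N_k = |{terms of depth ≤ k}|. Then N_0 = 4 and N_k = 4 + N_{k-1} + N_{k-1} + N_{k-1}^2 for k ≥ 1 (one summand per function symbol, arity giving the exponent).
N_0 = 4
N_1 = 4 + 4 + 4 + 4^2 = 28

28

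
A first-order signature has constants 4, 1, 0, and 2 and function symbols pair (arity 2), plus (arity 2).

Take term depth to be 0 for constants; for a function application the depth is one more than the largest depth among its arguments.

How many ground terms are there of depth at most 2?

2596

Write N_k for the number of ground terms of depth ≤ k. A term of depth ≤ k is either a constant or a function symbol applied to arguments of depth ≤ k−1, so N_k = 4 + N_{k-1}^2 + N_{k-1}^2.
N_0 = 4
N_1 = 4 + 4^2 + 4^2 = 36
N_2 = 4 + 36^2 + 36^2 = 2596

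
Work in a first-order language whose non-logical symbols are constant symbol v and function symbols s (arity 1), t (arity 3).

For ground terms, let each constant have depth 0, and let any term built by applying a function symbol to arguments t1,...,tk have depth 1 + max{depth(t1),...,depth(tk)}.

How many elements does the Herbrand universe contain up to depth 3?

29823

Let N_k count ground terms of depth at most k. Each non-constant term of depth ≤ k is some function symbol applied to depth-≤(k−1) arguments, giving N_k = 1 + N_{k-1} + N_{k-1}^3.
N_0 = 1
N_1 = 1 + 1 + 1^3 = 3
N_2 = 1 + 3 + 3^3 = 31
N_3 = 1 + 31 + 31^3 = 29823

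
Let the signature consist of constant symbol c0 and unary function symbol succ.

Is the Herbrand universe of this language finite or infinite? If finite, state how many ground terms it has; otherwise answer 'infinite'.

infinite

The signature has at least one function symbol (succ, arity 1) and at least one constant (c0).
Iterating succ gives infinitely many distinct ground terms: c0, succ(c0), succ(succ(c0)), ...
So the Herbrand universe is infinite.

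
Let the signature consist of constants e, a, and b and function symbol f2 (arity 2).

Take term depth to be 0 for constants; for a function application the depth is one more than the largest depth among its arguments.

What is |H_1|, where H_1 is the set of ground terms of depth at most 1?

Count level by level. With function symbols f2/2, the terms of depth ≤ k are the 3 constants together with each function applied to depth-≤(k−1) tuples, so N_k = 3 + N_{k-1}^2.
N_0 = 3
N_1 = 3 + 3^2 = 12
Explicitly: e, a, b, f2(e, e), f2(e, a), f2(e, b), f2(a, e), f2(a, a), f2(a, b), f2(b, e), f2(b, a), f2(b, b).

12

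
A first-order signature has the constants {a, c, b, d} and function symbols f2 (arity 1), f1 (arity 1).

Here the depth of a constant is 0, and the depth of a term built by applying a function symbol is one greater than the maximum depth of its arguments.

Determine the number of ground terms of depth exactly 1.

8

If N_k denotes the number of depth-≤k ground terms, the 4 constants give N_0 = 4, and each function symbol of arity r contributes N_{k-1}^r new terms at level k: N_k = 4 + N_{k-1} + N_{k-1}.
N_0 = 4
N_1 = 4 + 4 + 4 = 12
Terms of depth exactly 1: N_1 − N_0 = 12 − 4 = 8.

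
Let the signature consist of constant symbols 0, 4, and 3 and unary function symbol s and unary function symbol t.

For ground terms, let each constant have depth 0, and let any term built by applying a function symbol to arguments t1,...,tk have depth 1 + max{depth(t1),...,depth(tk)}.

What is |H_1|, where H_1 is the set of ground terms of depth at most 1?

Let N_k = |{terms of depth ≤ k}|. Then N_0 = 3 and N_k = 3 + N_{k-1} + N_{k-1} for k ≥ 1 (one summand per function symbol, arity giving the exponent).
N_0 = 3
N_1 = 3 + 3 + 3 = 9

9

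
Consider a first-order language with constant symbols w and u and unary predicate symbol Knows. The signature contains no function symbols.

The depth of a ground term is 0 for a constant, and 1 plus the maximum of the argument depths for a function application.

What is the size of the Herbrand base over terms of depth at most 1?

First count ground terms of depth ≤ 1.
With no function symbols every ground term is a constant, so there are exactly 2 ground terms at every depth bound.
N_0 = 2
N_1 = 2
So |H| = 2.
Each predicate of arity r yields |H|^r ground atoms (one per choice of an r-tuple from H):
  Knows: 2
Total ground atoms: 2.

2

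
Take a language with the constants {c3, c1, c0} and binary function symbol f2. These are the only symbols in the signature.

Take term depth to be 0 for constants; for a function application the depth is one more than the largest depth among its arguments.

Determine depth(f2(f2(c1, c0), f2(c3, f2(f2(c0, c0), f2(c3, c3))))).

4

depth(f2(c1, c0)) = 1 + max(0, 0) = 1
depth(f2(c0, c0)) = 1 + max(0, 0) = 1
depth(f2(c3, c3)) = 1 + max(0, 0) = 1
depth(f2(f2(c0, c0), f2(c3, c3))) = 1 + max(1, 1) = 2
depth(f2(c3, f2(f2(c0, c0), f2(c3, c3)))) = 1 + max(0, 2) = 3
depth(f2(f2(c1, c0), f2(c3, f2(f2(c0, c0), f2(c3, c3))))) = 1 + max(1, 3) = 4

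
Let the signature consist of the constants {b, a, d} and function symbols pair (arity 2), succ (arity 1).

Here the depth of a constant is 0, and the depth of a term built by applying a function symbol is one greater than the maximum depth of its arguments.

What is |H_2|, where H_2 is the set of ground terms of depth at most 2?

243

Let N_k count ground terms of depth at most k. Each non-constant term of depth ≤ k is some function symbol applied to depth-≤(k−1) arguments, giving N_k = 3 + N_{k-1}^2 + N_{k-1}.
N_0 = 3
N_1 = 3 + 3^2 + 3 = 15
N_2 = 3 + 15^2 + 15 = 243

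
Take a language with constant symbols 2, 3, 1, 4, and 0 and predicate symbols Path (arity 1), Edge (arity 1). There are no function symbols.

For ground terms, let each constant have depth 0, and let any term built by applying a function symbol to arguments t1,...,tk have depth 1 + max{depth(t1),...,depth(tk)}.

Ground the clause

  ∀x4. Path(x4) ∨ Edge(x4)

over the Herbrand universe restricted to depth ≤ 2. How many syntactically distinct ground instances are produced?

5

Ground terms of depth ≤ 2:
  With no function symbols every ground term is a constant, so there are exactly 5 ground terms at every depth bound.
  N_0 = 5
  N_1 = 5
  N_2 = 5
  Explicitly: 2, 3, 1, 4, 0.
So there are 5 ground terms available for substitution.
The variable x4 ranges independently over the available ground terms, and distinct assignments produce distinct instances.
Number of ground instances = 5.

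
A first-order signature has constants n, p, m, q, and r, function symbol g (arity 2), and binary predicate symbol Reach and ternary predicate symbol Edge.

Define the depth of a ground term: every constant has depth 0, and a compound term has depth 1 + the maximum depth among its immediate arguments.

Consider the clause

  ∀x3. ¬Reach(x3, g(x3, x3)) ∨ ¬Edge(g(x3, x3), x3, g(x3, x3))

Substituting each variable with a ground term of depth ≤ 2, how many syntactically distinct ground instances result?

905

Ground terms of depth ≤ 2:
  If N_k denotes the number of depth-≤k ground terms, the 5 constants give N_0 = 5, and each function symbol of arity r contributes N_{k-1}^r new terms at level k: N_k = 5 + N_{k-1}^2.
  N_0 = 5
  N_1 = 5 + 5^2 = 30
  N_2 = 5 + 30^2 = 905
So there are 905 ground terms available for substitution.
The body mentions the single quantified variable x3; since ground terms form a free algebra, no two substitutions collapse to the same formula.
Number of ground instances = 905.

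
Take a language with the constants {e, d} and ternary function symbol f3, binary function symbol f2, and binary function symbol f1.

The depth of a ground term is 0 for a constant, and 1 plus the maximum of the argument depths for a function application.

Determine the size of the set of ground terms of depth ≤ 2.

If N_k denotes the number of depth-≤k ground terms, the 2 constants give N_0 = 2, and each function symbol of arity r contributes N_{k-1}^r new terms at level k: N_k = 2 + N_{k-1}^3 + N_{k-1}^2 + N_{k-1}^2.
N_0 = 2
N_1 = 2 + 2^3 + 2^2 + 2^2 = 18
N_2 = 2 + 18^3 + 18^2 + 18^2 = 6482

6482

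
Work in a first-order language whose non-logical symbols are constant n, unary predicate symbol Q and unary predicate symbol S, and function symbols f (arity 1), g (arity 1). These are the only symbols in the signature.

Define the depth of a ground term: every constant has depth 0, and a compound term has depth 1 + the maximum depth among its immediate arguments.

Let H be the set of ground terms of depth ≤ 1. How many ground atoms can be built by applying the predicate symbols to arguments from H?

6

First count ground terms of depth ≤ 1.
Count level by level. With function symbols f/1, g/1, the terms of depth ≤ k are the 1 constant together with each function applied to depth-≤(k−1) tuples, so N_k = 1 + N_{k-1} + N_{k-1}.
N_0 = 1
N_1 = 1 + 1 + 1 = 3
Explicitly: n, f(n), g(n).
So |H| = 3.
Each predicate of arity r yields |H|^r ground atoms (one per choice of an r-tuple from H):
  Q: 3;  S: 3
Total ground atoms: 3 + 3 = 6.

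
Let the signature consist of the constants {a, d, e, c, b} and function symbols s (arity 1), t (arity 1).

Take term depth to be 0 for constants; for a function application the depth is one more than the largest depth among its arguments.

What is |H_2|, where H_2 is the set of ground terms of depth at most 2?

35

If N_k denotes the number of depth-≤k ground terms, the 5 constants give N_0 = 5, and each function symbol of arity r contributes N_{k-1}^r new terms at level k: N_k = 5 + N_{k-1} + N_{k-1}.
N_0 = 5
N_1 = 5 + 5 + 5 = 15
N_2 = 5 + 15 + 15 = 35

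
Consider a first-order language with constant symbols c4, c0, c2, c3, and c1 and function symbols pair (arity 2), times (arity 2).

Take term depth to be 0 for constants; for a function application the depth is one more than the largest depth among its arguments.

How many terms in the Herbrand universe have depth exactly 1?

Write N_k for the number of ground terms of depth ≤ k. A term of depth ≤ k is either a constant or a function symbol applied to arguments of depth ≤ k−1, so N_k = 5 + N_{k-1}^2 + N_{k-1}^2.
N_0 = 5
N_1 = 5 + 5^2 + 5^2 = 55
Terms of depth exactly 1: N_1 − N_0 = 55 − 5 = 50.

50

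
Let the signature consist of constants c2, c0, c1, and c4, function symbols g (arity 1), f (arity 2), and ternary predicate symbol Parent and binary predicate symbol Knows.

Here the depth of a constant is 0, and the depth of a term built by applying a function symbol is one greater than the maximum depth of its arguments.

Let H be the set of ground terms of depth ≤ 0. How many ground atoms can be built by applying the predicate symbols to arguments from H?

80

First count ground terms of depth ≤ 0.
Let N_k count ground terms of depth at most k. Each non-constant term of depth ≤ k is some function symbol applied to depth-≤(k−1) arguments, giving N_k = 4 + N_{k-1} + N_{k-1}^2.
N_0 = 4
Explicitly: c2, c0, c1, c4.
So |H| = 4.
For each predicate symbol, the number of ground atoms is |H| raised to its arity; summing:
  Parent: 4^3 = 64;  Knows: 4^2 = 16
Total ground atoms: 64 + 16 = 80.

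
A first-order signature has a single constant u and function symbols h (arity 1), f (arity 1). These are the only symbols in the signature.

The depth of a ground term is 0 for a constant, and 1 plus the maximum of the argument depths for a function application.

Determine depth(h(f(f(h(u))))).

4

depth(h(u)) = 1 + depth(u) = 1 + 0 = 1
depth(f(h(u))) = 1 + depth(h(u)) = 1 + 1 = 2
depth(f(f(h(u)))) = 1 + depth(f(h(u))) = 1 + 2 = 3
depth(h(f(f(h(u))))) = 1 + depth(f(f(h(u)))) = 1 + 3 = 4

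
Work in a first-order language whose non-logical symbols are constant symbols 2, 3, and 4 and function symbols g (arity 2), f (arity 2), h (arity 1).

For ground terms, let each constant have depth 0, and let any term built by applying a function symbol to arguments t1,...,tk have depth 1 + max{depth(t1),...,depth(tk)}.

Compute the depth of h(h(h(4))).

depth(h(4)) = 1 + depth(4) = 1 + 0 = 1
depth(h(h(4))) = 1 + depth(h(4)) = 1 + 1 = 2
depth(h(h(h(4)))) = 1 + depth(h(h(4))) = 1 + 2 = 3

3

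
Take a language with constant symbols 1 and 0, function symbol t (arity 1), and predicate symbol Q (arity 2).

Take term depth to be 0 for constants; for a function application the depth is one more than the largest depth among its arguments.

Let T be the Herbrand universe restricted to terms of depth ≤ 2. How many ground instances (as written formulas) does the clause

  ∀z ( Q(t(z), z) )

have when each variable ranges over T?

Ground terms of depth ≤ 2:
  Count level by level. With function symbols t/1, the terms of depth ≤ k are the 2 constants together with each function applied to depth-≤(k−1) tuples, so N_k = 2 + N_{k-1}.
  N_0 = 2
  N_1 = 2 + 2 = 4
  N_2 = 2 + 4 = 6
  Explicitly: 1, 0, t(1), t(0), t(t(1)), t(t(0)).
So there are 6 ground terms available for substitution.
The body mentions the single quantified variable z; since ground terms form a free algebra, no two substitutions collapse to the same formula.
Number of ground instances = 6.

6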